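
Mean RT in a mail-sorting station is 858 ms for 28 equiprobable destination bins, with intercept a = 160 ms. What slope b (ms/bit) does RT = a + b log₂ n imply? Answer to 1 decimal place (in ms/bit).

145.2 ms/bit

b = (858 − 160) / log₂(28) = 698 / 4.8074 = 145.194 ms/bit.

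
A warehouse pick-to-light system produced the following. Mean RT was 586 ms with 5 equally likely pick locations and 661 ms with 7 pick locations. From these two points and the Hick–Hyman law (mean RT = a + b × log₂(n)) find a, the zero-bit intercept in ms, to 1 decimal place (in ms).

b = (RT₂ − RT₁)/(log₂ n₂ − log₂ n₁) = (661 − 586)/(2.8074 − 2.3219) = 154.503 ms/bit.
a = RT₁ − b·log₂ n₁ = 586 − 154.503 × 2.3219 = 227.255 ms.

227.3 ms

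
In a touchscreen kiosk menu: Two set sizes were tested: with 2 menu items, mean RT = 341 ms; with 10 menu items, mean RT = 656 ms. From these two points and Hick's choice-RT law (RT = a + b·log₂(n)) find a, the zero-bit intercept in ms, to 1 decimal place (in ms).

205.3 ms

Slope: b = (656 − 341) / (log₂ 10 − log₂ 2) = 315/2.3219 = 135.663 ms/bit.
Intercept: a = 341 − 135.663·log₂(2) = 205.337 ms.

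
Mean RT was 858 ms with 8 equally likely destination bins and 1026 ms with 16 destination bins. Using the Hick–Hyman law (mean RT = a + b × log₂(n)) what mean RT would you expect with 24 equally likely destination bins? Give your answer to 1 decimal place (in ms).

1124.3 ms

RT is linear in log₂ n, so two points fix the line:
  b = (1026 − 858) / (log₂ 16 − log₂ 8) = 168 / (4 − 3) = 168.000 ms/bit
  a = 858 − 168.000 × 3 = 354.000 ms
Then RT(24) = 354.000 + 168.000 × log₂ 24 = 354.000 + 168.000 × 4.5850 ≈ 1124.274 ms.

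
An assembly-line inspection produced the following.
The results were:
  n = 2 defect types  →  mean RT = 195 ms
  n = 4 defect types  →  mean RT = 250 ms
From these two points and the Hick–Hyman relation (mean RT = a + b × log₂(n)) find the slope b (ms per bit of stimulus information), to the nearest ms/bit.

55 ms/bit

b = (RT₂ − RT₁)/(log₂ n₂ − log₂ n₁) = (250 − 195)/(2 − 1) = 55 ms/bit.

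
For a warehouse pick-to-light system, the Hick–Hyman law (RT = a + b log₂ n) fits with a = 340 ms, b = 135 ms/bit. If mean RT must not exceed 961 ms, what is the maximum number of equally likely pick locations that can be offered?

135·log₂ n ≤ 961 − 340 = 621, giving log₂ n ≤ 4.6000 and n ≤ 24.251. The largest whole number is 24.

24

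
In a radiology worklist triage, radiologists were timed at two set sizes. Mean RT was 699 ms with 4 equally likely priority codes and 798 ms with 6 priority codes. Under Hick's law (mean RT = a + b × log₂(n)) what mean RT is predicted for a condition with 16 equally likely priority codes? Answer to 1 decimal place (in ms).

1037.5 ms

Fit slope and intercept:
  b = (798 − 699) / (log₂ 6 − log₂ 4) = 99 / (2.5850 − 2) = 169.242 ms/bit
  a = 699 − 169.242 × 2 = 360.517 ms
Then RT(16) = 360.517 + 169.242 × log₂ 16 = 360.517 + 169.242 × 4 ≈ 1037.483 ms.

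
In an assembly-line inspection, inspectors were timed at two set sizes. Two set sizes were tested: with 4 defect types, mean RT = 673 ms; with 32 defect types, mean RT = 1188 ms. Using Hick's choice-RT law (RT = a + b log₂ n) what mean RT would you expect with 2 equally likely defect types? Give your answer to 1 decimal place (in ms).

501.3 ms

Fit slope and intercept:
  b = (1188 − 673) / (log₂ 32 − log₂ 4) = 515 / (5 − 2) = 171.667 ms/bit
  a = 673 − 171.667 × 2 = 329.667 ms
Then RT(2) = 329.667 + 171.667 × log₂ 2 = 329.667 + 171.667 × 1 ≈ 501.333 ms.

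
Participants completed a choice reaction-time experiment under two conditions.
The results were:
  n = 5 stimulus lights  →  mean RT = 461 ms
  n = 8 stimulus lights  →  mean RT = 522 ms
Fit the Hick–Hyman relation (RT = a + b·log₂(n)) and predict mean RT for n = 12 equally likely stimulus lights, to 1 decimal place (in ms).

With log₂ n on the abscissa the relation is linear; from the two conditions:
  b = (522 − 461) / (log₂ 8 − log₂ 5) = 61 / (3 − 2.3219) = 89.961 ms/bit
  a = 461 − 89.961 × 2.3219 = 252.117 ms
Then RT(12) = 252.117 + 89.961 × log₂ 12 = 252.117 + 89.961 × 3.5850 ≈ 574.624 ms.

574.6 ms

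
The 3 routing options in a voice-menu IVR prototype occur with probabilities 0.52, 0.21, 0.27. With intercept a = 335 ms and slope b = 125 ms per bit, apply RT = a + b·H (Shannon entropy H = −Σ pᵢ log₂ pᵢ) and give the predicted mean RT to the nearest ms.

519 ms

Entropy contributions −pᵢ log₂ pᵢ: 0.4906, 0.4728, 0.5100; sum H = 1.4734 bits.
RT = a + bH = 335 + 125·1.4734 = 519.18 ms.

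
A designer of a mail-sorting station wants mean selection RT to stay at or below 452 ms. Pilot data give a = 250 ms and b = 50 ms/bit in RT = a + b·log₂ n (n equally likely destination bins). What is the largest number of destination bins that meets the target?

16

Set 250 + 50·log₂ n ≤ 452 → log₂ n ≤ (452 − 250)/50 = 4.0400.
So n ≤ 2^4.0400 = 16.450; the largest integer n is 16.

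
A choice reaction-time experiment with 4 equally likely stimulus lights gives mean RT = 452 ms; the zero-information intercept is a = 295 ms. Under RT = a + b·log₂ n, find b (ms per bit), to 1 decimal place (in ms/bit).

78.5 ms/bit

log₂(4) = 2 bits.
b = (RT − a)/log₂ n = (452 − 295) / 2 = 78.500 ms/bit.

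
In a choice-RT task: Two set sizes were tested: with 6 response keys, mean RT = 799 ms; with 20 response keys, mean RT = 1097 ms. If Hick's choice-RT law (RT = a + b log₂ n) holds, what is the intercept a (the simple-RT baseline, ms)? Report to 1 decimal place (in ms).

355.5 ms

b = (RT₂ − RT₁)/(log₂ n₂ − log₂ n₁) = (1097 − 799)/(4.3219 − 2.5850) = 171.564 ms/bit.
Intercept: a = 799 − 171.564·log₂(6) = 355.515 ms.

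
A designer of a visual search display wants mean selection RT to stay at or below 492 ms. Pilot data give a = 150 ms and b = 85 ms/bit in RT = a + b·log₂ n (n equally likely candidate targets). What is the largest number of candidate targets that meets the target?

Set 150 + 85·log₂ n ≤ 492 → log₂ n ≤ (492 − 150)/85 = 4.0235.
So n ≤ 2^4.0235 = 16.263; the largest integer n is 16.

16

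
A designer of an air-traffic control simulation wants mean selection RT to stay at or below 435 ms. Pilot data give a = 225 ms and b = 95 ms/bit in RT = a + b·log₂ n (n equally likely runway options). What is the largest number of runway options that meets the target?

95·log₂ n ≤ 435 − 225 = 210, giving log₂ n ≤ 2.2105 and n ≤ 4.628. The largest whole number is 4.

4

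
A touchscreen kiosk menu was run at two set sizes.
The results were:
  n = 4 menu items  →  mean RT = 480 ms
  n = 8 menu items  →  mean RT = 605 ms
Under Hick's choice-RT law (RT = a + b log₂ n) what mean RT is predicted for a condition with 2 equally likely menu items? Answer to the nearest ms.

With log₂ n on the abscissa the relation is linear; from the two conditions:
  b = (605 − 480) / (log₂ 8 − log₂ 4) = 125 / (3 − 2) = 125 ms/bit
  a = 480 − 125 × 2 = 230 ms
Then RT(2) = 230 + 125 × log₂ 2 = 230 + 125 × 1 ≈ 355.000 ms.

355 ms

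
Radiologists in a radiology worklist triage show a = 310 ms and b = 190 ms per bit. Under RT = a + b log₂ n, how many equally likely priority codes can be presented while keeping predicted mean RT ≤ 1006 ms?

190·log₂ n ≤ 1006 − 310 = 696, giving log₂ n ≤ 3.6632 and n ≤ 12.668. The largest whole number is 12.

12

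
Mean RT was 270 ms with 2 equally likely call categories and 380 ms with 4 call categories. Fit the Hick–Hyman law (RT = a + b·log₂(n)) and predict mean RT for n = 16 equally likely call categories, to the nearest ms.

RT is linear in log₂ n, so two points fix the line:
  b = (380 − 270) / (log₂ 4 − log₂ 2) = 110 / (2 − 1) = 110 ms/bit
  a = 270 − 110 × 1 = 160 ms
Then RT(16) = 160 + 110 × log₂ 16 = 160 + 110 × 4 ≈ 600.000 ms.

600 ms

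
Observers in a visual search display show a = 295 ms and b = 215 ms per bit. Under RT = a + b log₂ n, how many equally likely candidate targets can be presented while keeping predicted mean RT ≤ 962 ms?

Information budget: (962 − 295)/215 = 3.1023 bits, so n ≤ 2^3.1023 = 8.588 → at most 8.

8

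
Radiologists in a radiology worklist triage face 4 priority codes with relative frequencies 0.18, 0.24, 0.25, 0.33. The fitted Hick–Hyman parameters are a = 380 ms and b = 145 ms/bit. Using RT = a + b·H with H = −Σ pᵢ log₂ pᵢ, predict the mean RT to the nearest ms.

Entropy contributions −pᵢ log₂ pᵢ: 0.4453, 0.4941, 0.5000, 0.5278; sum H = 1.9673 bits.
RT = a + bH = 380 + 145·1.9673 = 665.25 ms.

665 ms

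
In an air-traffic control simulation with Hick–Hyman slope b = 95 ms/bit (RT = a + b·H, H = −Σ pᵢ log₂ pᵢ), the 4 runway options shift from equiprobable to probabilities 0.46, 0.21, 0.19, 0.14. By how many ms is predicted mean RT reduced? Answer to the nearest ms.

15 ms

The RT saving is b·ΔH. Equiprobable H₀ = log₂(4) = 2.0000 bits; with the given probabilities H = 1.8405 bits.
b·(H₀ − H) = 95 × (2.0000 − 1.8405) = 15.15 ms.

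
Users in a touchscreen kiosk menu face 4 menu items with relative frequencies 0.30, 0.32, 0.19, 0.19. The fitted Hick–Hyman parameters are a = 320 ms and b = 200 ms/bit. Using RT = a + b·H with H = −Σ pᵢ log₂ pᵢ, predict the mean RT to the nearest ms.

712 ms

H = 0.30·log₂(1/0.30) + 0.32·log₂(1/0.32) + 0.19·log₂(1/0.19) + 0.19·log₂(1/0.19) = 1.9576 bits.
RT = 320 + 200 × 1.9576 = 711.52 ms.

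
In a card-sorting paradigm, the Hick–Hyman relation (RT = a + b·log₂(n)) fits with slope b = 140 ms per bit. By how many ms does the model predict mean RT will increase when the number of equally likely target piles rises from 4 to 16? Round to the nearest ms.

Only the slope matters, since a is common to both: ΔRT = b·log₂(n₂/n₁).
log₂(16) − log₂(4) = log₂(16/4) = log₂(4) = 2.
ΔRT = 140 × 2.0000 = 280.000 ms.

280 ms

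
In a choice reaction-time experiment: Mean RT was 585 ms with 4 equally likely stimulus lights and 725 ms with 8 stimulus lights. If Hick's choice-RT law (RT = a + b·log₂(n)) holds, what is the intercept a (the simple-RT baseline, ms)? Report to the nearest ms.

b = (RT₂ − RT₁)/(log₂ n₂ − log₂ n₁) = (725 − 585)/(3 − 2) = 140 ms/bit.
Intercept: a = 585 − 140·log₂(4) = 305.000 ms.

305 ms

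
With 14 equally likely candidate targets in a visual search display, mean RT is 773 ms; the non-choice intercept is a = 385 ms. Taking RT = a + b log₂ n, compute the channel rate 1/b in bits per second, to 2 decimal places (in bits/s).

9.81 bits/s

b = (773 − 385)/log₂ 14 = 388/3.8074 = 101.908 ms per bit = 0.10191 s/bit; the reciprocal is 9.813 bits/s.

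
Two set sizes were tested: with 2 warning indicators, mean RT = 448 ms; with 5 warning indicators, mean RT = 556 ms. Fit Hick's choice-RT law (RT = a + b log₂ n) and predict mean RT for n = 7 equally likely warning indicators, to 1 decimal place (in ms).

Solve the two-equation system in a and b:
  b = (556 − 448) / (log₂ 5 − log₂ 2) = 108 / (2.3219 − 1) = 81.699 ms/bit
  a = 448 − 81.699 × 1 = 366.301 ms
Then RT(7) = 366.301 + 81.699 × log₂ 7 = 366.301 + 81.699 × 2.8074 ≈ 595.659 ms.

595.7 ms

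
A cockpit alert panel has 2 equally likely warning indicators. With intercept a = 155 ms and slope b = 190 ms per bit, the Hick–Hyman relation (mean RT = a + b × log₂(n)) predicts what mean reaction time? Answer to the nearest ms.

log₂(2) = 1 bits, so RT = 155 + 190 × 1 ≈ 345.000 ms.

345 ms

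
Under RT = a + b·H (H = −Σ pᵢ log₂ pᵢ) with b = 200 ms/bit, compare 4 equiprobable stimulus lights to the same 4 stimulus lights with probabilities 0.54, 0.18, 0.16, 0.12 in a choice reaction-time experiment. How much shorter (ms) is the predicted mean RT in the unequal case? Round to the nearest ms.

Equiprobable entropy H₀ = log₂ 4 = 2.0000 bits.
Skewed entropy H = −Σ pᵢ log₂ pᵢ = 1.7154 bits.
ΔRT = b·(H₀ − H) = 200 × 0.2846 = 56.91 ms.

57 ms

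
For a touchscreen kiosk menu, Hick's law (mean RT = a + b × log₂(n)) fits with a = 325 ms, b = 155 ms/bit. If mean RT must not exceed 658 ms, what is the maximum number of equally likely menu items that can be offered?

4

155·log₂ n ≤ 658 − 325 = 333, giving log₂ n ≤ 2.1484 and n ≤ 4.433. The largest whole number is 4.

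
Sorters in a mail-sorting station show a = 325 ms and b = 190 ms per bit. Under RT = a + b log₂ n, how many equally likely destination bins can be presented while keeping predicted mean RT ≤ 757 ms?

190·log₂ n ≤ 757 − 325 = 432, giving log₂ n ≤ 2.2737 and n ≤ 4.836. The largest whole number is 4.

4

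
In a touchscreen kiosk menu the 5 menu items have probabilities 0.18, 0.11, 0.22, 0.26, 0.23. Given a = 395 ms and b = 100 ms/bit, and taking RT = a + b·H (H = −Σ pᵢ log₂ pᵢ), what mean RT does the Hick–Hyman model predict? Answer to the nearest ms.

Entropy contributions −pᵢ log₂ pᵢ: 0.4453, 0.3503, 0.4806, 0.5053, 0.4877; sum H = 2.2691 bits.
RT = a + bH = 395 + 100·2.2691 = 621.91 ms.

622 ms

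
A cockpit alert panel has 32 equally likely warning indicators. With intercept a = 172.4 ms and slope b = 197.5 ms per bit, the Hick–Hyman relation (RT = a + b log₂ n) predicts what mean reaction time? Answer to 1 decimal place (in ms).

1159.9 ms

log₂(32) = 5 bits, so RT = 172.4 + 197.5 × 5 ≈ 1159.900 ms.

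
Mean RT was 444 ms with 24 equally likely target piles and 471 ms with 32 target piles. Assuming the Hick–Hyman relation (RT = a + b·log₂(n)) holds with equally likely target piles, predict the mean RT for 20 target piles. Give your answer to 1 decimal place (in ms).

426.9 ms

Fit slope and intercept:
  b = (471 − 444) / (log₂ 32 − log₂ 24) = 27 / (5 − 4.5850) = 65.054 ms/bit
  a = 444 − 65.054 × 4.5850 = 145.728 ms
Then RT(20) = 145.728 + 65.054 × log₂ 20 = 145.728 + 65.054 × 4.3219 ≈ 426.888 ms.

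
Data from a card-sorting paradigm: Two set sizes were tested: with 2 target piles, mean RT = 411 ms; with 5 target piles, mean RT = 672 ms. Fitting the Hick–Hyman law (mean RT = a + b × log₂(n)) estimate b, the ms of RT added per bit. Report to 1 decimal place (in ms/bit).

Slope: b = (672 − 411) / (log₂ 5 − log₂ 2) = 261/1.3219 = 197.439 ms/bit.

197.4 ms/bit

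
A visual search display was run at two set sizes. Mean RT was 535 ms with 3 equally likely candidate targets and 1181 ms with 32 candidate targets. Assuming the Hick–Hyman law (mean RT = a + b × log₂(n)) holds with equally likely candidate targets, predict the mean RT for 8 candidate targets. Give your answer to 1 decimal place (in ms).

Fit slope and intercept:
  b = (1181 − 535) / (log₂ 32 − log₂ 3) = 646 / (5 − 1.5850) = 189.163 ms/bit
  a = 535 − 189.163 × 1.5850 = 235.183 ms
Then RT(8) = 235.183 + 189.163 × log₂ 8 = 235.183 + 189.163 × 3 ≈ 802.673 ms.

802.7 ms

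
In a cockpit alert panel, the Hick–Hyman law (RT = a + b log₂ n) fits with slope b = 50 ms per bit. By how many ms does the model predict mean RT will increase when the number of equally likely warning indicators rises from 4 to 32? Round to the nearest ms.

150 ms

ΔRT = (a + b log₂ n₂) − (a + b log₂ n₁) = b·(log₂ n₂ − log₂ n₁).
log₂(32) − log₂(4) = log₂(32/4) = log₂(8) = 3.
ΔRT = 50 × 3.0000 = 150.000 ms.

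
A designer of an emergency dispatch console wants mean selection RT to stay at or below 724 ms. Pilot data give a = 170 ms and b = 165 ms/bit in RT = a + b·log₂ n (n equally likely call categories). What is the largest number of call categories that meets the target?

165·log₂ n ≤ 724 − 170 = 554, giving log₂ n ≤ 3.3576 and n ≤ 10.250. The largest whole number is 10.

10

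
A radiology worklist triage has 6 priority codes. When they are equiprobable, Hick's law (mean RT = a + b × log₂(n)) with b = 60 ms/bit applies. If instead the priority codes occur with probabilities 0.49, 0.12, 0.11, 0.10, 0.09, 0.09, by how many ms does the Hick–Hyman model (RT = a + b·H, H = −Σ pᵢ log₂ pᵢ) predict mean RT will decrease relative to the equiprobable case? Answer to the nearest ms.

Equiprobable entropy H₀ = log₂ 6 = 2.5850 bits.
Skewed entropy H = −Σ pᵢ log₂ pᵢ = 2.1791 bits.
ΔRT = b·(H₀ − H) = 60 × 0.4058 = 24.35 ms.

24 ms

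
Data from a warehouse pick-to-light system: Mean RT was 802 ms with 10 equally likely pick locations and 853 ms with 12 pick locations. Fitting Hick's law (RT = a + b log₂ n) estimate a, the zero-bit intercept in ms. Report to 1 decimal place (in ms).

157.9 ms

Slope: b = (853 − 802) / (log₂ 12 − log₂ 10) = 51/0.2630 = 193.891 ms/bit.
a = RT₁ − b·log₂ n₁ = 802 − 193.891 × 3.3219 = 157.908 ms.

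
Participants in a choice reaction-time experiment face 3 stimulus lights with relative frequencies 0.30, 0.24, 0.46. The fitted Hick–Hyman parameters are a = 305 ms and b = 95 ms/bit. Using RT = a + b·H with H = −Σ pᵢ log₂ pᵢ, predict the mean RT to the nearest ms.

450 ms

Entropy contributions −pᵢ log₂ pᵢ: 0.5211, 0.4941, 0.5153; sum H = 1.5306 bits.
RT = a + bH = 305 + 95·1.5306 = 450.40 ms.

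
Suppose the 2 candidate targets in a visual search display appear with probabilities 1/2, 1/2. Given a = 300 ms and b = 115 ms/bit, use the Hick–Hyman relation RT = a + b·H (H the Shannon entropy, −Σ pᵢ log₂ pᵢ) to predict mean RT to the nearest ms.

415 ms

H = −Σ pᵢ log₂ pᵢ = 0.5·1 + 0.5·1 = 1.000 bits.
RT = 300 + 115 × 1.000 = 415.00 ms.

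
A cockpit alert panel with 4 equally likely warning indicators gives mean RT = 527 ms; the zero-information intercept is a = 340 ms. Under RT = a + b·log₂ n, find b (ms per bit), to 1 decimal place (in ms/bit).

4 alternatives carry log₂ 4 = 2 bits; the choice cost is 527 − 340 = 187 ms, so b = 187/2 = 93.500 ms/bit.

93.5 ms/bit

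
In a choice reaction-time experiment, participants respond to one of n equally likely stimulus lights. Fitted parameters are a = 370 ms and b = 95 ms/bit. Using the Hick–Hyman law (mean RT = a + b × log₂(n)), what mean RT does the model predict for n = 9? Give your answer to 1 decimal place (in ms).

671.1 ms

log₂(9) = 3.1699 bits, so RT = 370 + 95 × 3.1699 ≈ 671.143 ms.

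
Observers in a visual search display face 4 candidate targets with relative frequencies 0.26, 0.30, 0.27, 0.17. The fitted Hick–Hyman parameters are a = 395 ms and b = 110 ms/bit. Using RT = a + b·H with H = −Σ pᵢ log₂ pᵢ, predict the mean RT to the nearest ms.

H = 0.26·log₂(1/0.26) + 0.30·log₂(1/0.30) + 0.27·log₂(1/0.27) + 0.17·log₂(1/0.17) = 1.9710 bits.
RT = 395 + 110 × 1.9710 = 611.81 ms.

612 ms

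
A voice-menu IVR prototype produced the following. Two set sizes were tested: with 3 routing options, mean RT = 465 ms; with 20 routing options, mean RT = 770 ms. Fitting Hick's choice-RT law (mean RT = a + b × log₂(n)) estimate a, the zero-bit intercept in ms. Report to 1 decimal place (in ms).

288.4 ms

The slope on a log₂ axis is (770 − 465) / (4.3219 − 1.5850) = 111.437 ms/bit.
a = RT₁ − b·log₂ n₁ = 465 − 111.437 × 1.5850 = 288.376 ms.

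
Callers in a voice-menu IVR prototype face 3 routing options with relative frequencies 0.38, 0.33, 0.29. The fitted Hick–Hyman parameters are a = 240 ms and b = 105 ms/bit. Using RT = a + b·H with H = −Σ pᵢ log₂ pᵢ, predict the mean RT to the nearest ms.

Entropy contributions −pᵢ log₂ pᵢ: 0.5305, 0.5278, 0.5179; sum H = 1.5762 bits.
RT = a + bH = 240 + 105·1.5762 = 405.50 ms.

405 ms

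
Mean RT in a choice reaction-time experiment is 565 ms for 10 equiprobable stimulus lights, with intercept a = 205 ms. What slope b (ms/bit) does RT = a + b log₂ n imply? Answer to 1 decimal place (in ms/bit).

b = (565 − 205) / log₂(10) = 360 / 3.3219 = 108.371 ms/bit.

108.4 ms/bit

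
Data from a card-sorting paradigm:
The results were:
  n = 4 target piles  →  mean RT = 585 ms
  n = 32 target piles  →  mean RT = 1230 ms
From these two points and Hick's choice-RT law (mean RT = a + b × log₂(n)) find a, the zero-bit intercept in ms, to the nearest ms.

155 ms

b = (RT₂ − RT₁)/(log₂ n₂ − log₂ n₁) = (1230 − 585)/(5 − 2) = 215 ms/bit.
a = RT₁ − b·log₂ n₁ = 585 − 215 × 2 = 155.000 ms.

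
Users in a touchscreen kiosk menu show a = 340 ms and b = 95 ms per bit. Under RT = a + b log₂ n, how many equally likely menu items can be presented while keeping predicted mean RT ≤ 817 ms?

32

Set 340 + 95·log₂ n ≤ 817 → log₂ n ≤ (817 − 340)/95 = 5.0211.
So n ≤ 2^5.0211 = 32.470; the largest integer n is 32.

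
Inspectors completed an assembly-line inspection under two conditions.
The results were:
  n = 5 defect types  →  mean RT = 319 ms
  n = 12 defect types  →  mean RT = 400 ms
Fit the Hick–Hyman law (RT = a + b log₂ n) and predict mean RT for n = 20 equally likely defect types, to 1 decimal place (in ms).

Solve the two-equation system in a and b:
  b = (400 − 319) / (log₂ 12 − log₂ 5) = 81 / (3.5850 − 2.3219) = 64.131 ms/bit
  a = 319 − 64.131 × 2.3219 = 170.092 ms
Then RT(20) = 170.092 + 64.131 × log₂ 20 = 170.092 + 64.131 × 4.3219 ≈ 447.263 ms.

447.3 ms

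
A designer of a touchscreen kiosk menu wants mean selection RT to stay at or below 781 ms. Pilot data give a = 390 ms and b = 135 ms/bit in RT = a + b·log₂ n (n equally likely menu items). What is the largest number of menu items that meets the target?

Information budget: (781 − 390)/135 = 2.8963 bits, so n ≤ 2^2.8963 = 7.445 → at most 7.

7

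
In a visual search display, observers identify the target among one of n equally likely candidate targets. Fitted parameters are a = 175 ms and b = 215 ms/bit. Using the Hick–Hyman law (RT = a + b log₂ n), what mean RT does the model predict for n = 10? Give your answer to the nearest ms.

log₂(10) = 3.3219 bits, so RT = 175 + 215 × 3.3219 ≈ 889.215 ms.

889 ms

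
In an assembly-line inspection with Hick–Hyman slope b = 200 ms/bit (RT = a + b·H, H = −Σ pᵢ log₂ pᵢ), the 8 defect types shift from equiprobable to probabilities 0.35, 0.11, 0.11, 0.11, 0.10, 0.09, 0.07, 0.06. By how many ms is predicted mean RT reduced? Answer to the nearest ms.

52 ms

Equiprobable entropy H₀ = log₂ 8 = 3.0000 bits.
Skewed entropy H = −Σ pᵢ log₂ pᵢ = 2.7379 bits.
ΔRT = b·(H₀ − H) = 200 × 0.2621 = 52.42 ms.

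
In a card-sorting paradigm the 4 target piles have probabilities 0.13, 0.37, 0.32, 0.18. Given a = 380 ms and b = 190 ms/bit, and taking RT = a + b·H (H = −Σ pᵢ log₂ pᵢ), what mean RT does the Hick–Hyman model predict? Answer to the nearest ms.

Entropy contributions −pᵢ log₂ pᵢ: 0.3826, 0.5307, 0.5260, 0.4453; sum H = 1.8847 bits.
RT = a + bH = 380 + 190·1.8847 = 738.10 ms.

738 ms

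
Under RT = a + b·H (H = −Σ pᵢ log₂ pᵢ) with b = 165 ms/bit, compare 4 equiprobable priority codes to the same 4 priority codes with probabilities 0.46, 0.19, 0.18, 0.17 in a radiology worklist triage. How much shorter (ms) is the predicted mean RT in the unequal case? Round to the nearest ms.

The RT saving is b·ΔH. Equiprobable H₀ = log₂(4) = 2.0000 bits; with the given probabilities H = 1.8505 bits.
b·(H₀ − H) = 165 × (2.0000 − 1.8505) = 24.67 ms.

25 ms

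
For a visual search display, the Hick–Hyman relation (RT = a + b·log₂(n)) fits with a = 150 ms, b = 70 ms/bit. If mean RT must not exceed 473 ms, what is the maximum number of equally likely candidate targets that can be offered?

Set 150 + 70·log₂ n ≤ 473 → log₂ n ≤ (473 − 150)/70 = 4.6143.
So n ≤ 2^4.6143 = 24.493; the largest integer n is 24.

24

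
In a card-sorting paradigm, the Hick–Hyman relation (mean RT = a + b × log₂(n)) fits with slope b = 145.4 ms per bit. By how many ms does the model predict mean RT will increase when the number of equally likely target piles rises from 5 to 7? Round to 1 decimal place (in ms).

The intercept a cancels: ΔRT = b·(log₂ n₂ − log₂ n₁) = b·log₂(n₂/n₁).
log₂(7) − log₂(5) = 2.8074 − 2.3219 = 0.4854.
ΔRT = 145.4 × 0.4854 = 70.581 ms.

70.6 ms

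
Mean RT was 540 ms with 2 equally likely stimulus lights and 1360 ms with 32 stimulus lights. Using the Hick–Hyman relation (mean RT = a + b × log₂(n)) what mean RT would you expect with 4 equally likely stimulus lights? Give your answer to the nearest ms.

With log₂ n on the abscissa the relation is linear; from the two conditions:
  b = (1360 − 540) / (log₂ 32 − log₂ 2) = 820 / (5 − 1) = 205 ms/bit
  a = 540 − 205 × 1 = 335 ms
Then RT(4) = 335 + 205 × log₂ 4 = 335 + 205 × 2 ≈ 745.000 ms.

745 ms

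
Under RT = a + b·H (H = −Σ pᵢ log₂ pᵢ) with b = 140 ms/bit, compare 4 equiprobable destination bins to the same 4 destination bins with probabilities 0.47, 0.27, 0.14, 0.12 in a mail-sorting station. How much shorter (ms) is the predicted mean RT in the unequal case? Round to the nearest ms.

30 ms

Equiprobable entropy H₀ = log₂ 4 = 2.0000 bits.
Skewed entropy H = −Σ pᵢ log₂ pᵢ = 1.7862 bits.
ΔRT = b·(H₀ − H) = 140 × 0.2138 = 29.94 ms.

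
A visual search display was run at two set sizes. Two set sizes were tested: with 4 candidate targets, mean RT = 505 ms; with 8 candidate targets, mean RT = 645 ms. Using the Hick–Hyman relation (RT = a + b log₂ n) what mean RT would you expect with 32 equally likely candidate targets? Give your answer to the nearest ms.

Solve the two-equation system in a and b:
  b = (645 − 505) / (log₂ 8 − log₂ 4) = 140 / (3 − 2) = 140 ms/bit
  a = 505 − 140 × 2 = 225 ms
Then RT(32) = 225 + 140 × log₂ 32 = 225 + 140 × 5 ≈ 925.000 ms.

925 ms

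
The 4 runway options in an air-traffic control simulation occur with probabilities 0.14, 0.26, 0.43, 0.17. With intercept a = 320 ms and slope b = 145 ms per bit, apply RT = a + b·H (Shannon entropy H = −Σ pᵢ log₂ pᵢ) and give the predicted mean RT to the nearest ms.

590 ms

H = 0.14·log₂(1/0.14) + 0.26·log₂(1/0.26) + 0.43·log₂(1/0.43) + 0.17·log₂(1/0.17) = 1.8605 bits.
RT = 320 + 145 × 1.8605 = 589.78 ms.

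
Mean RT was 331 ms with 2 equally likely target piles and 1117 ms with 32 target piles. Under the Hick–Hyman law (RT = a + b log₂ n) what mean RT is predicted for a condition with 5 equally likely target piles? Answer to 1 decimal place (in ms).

590.8 ms

With log₂ n on the abscissa the relation is linear; from the two conditions:
  b = (1117 − 331) / (log₂ 32 − log₂ 2) = 786 / (5 − 1) = 196.500 ms/bit
  a = 331 − 196.500 × 1 = 134.500 ms
Then RT(5) = 134.500 + 196.500 × log₂ 5 = 134.500 + 196.500 × 2.3219 ≈ 590.759 ms.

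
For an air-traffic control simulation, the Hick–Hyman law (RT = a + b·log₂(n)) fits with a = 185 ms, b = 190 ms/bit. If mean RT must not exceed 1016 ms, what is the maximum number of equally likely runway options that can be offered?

190·log₂ n ≤ 1016 − 185 = 831, giving log₂ n ≤ 4.3737 and n ≤ 20.731. The largest whole number is 20.

20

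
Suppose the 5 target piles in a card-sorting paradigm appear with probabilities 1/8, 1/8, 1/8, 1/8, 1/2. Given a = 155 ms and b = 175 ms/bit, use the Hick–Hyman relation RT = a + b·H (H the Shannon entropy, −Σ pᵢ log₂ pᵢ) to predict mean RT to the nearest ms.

H = −Σ pᵢ log₂ pᵢ = 0.125·3 + 0.125·3 + 0.125·3 + 0.125·3 + 0.5·1 = 2.000 bits.
RT = 155 + 175 × 2.000 = 505.00 ms.

505 ms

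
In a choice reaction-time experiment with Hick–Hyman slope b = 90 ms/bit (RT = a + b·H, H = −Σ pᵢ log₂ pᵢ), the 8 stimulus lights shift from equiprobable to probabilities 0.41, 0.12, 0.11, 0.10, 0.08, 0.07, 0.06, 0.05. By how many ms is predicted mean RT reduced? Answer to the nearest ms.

36 ms

The RT saving is b·ΔH. Equiprobable H₀ = log₂(8) = 3.0000 bits; with the given probabilities H = 2.5966 bits.
b·(H₀ − H) = 90 × (3.0000 − 2.5966) = 36.30 ms.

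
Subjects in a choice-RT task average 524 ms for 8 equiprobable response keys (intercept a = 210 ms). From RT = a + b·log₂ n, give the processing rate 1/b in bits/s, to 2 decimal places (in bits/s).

9.55 bits/s

b = (524 − 210)/log₂ 8 = 314/3 = 104.667 ms per bit = 0.10467 s/bit; the reciprocal is 9.554 bits/s.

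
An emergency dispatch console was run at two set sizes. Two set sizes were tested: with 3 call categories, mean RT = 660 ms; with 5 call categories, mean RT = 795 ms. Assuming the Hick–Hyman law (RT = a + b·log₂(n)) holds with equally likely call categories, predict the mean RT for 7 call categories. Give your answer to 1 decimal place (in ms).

883.9 ms

Solve the two-equation system in a and b:
  b = (795 − 660) / (log₂ 5 − log₂ 3) = 135 / (2.3219 − 1.5850) = 183.184 ms/bit
  a = 660 − 183.184 × 1.5850 = 369.661 ms
Then RT(7) = 369.661 + 183.184 × log₂ 7 = 369.661 + 183.184 × 2.8074 ≈ 883.922 ms.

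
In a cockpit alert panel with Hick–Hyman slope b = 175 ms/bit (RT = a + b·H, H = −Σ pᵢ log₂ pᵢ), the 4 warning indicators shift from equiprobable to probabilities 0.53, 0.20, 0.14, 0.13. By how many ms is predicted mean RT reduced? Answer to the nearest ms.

47 ms

The RT saving is b·ΔH. Equiprobable H₀ = log₂(4) = 2.0000 bits; with the given probabilities H = 1.7296 bits.
b·(H₀ − H) = 175 × (2.0000 − 1.7296) = 47.32 ms.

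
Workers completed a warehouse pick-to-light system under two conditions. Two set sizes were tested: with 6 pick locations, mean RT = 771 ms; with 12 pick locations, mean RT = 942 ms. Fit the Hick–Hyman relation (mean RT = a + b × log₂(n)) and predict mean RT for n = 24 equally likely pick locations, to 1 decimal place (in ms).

1113.0 ms

With log₂ n on the abscissa the relation is linear; from the two conditions:
  b = (942 − 771) / (log₂ 12 − log₂ 6) = 171 / (3.5850 − 2.5850) = 171.000 ms/bit
  a = 771 − 171.000 × 2.5850 = 328.971 ms
Then RT(24) = 328.971 + 171.000 × log₂ 24 = 328.971 + 171.000 × 4.5850 ≈ 1113.000 ms.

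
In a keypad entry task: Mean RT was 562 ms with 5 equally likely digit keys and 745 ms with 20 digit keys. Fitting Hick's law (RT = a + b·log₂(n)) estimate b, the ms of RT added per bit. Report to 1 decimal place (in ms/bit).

91.5 ms/bit

The slope on a log₂ axis is (745 − 562) / (4.3219 − 2.3219) = 91.500 ms/bit.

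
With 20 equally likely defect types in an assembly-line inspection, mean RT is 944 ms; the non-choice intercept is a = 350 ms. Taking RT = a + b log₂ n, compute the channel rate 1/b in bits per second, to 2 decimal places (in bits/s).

b = (944 − 350)/log₂ 20 = 594/4.3219 = 137.439 ms per bit = 0.13744 s/bit; the reciprocal is 7.276 bits/s.

7.28 bits/s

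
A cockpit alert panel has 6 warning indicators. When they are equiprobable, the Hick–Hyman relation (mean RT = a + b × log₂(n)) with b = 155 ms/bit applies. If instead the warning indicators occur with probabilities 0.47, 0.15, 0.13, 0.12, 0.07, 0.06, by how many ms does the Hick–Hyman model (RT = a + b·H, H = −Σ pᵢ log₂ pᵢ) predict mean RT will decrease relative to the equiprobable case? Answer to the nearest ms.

62 ms

The RT saving is b·ΔH. Equiprobable H₀ = log₂(6) = 2.5850 bits; with the given probabilities H = 2.1843 bits.
b·(H₀ − H) = 155 × (2.5850 − 2.1843) = 62.10 ms.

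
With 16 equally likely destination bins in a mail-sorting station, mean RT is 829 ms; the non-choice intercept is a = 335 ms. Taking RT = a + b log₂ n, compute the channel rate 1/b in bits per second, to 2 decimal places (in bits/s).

b = (829 − 335)/log₂ 16 = 494/4 = 123.500 ms per bit = 0.12350 s/bit; the reciprocal is 8.097 bits/s.

8.10 bits/s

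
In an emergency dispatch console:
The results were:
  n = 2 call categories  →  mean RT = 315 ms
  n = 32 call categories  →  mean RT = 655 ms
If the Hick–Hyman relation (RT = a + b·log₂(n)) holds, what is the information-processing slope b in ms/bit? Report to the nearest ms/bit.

85 ms/bit

Slope: b = (655 − 315) / (log₂ 32 − log₂ 2) = 340/4.0000 = 85 ms/bit.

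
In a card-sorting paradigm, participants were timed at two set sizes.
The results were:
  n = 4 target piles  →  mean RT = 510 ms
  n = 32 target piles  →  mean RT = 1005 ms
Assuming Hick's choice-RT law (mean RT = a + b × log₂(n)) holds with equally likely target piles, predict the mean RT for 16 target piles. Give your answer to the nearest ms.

With log₂ n on the abscissa the relation is linear; from the two conditions:
  b = (1005 − 510) / (log₂ 32 − log₂ 4) = 495 / (5 − 2) = 165 ms/bit
  a = 510 − 165 × 2 = 180 ms
Then RT(16) = 180 + 165 × log₂ 16 = 180 + 165 × 4 ≈ 840.000 ms.

840 ms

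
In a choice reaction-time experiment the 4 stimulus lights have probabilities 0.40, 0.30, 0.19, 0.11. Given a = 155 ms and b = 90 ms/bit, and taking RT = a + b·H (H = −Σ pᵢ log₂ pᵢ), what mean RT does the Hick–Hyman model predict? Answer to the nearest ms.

322 ms

H = 0.40·log₂(1/0.40) + 0.30·log₂(1/0.30) + 0.19·log₂(1/0.19) + 0.11·log₂(1/0.11) = 1.8554 bits.
RT = 155 + 90 × 1.8554 = 321.98 ms.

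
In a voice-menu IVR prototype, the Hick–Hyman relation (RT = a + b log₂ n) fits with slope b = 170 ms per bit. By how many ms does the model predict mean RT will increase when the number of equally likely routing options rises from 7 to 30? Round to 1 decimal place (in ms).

356.9 ms

ΔRT = (a + b log₂ n₂) − (a + b log₂ n₁) = b·(log₂ n₂ − log₂ n₁).
log₂(30) − log₂(7) = 4.9069 − 2.8074 = 2.0995.
ΔRT = 170 × 2.0995 = 356.921 ms.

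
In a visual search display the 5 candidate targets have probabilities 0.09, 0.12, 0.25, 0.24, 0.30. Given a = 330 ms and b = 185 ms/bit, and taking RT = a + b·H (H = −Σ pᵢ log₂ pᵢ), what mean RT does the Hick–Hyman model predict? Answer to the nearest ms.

H = 0.09·log₂(1/0.09) + 0.12·log₂(1/0.12) + 0.25·log₂(1/0.25) + 0.24·log₂(1/0.24) + 0.30·log₂(1/0.30) = 2.1949 bits.
RT = 330 + 185 × 2.1949 = 736.06 ms.

736 ms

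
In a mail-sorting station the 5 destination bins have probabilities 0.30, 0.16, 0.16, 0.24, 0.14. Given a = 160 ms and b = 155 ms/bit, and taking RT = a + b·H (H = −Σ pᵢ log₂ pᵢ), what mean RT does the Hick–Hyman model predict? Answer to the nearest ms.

Entropy contributions −pᵢ log₂ pᵢ: 0.5211, 0.4230, 0.4230, 0.4941, 0.3971; sum H = 2.2584 bits.
RT = a + bH = 160 + 155·2.2584 = 510.05 ms.

510 ms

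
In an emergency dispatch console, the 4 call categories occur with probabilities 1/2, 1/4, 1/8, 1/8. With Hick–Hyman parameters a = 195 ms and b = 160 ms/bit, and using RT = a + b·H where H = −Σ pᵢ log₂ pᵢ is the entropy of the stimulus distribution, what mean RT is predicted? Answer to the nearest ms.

Each term −pᵢ log₂ pᵢ: 0.5·1 + 0.25·2 + 0.125·3 + 0.125·3; summed, H = 1.750 bits.
Mean RT = a + bH = 195 + 160·1.750 = 475.00 ms.

475 ms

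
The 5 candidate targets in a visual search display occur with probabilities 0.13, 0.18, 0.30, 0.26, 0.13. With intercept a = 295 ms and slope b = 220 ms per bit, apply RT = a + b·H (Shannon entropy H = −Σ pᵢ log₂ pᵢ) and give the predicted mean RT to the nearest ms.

787 ms

H = 0.13·log₂(1/0.13) + 0.18·log₂(1/0.18) + 0.30·log₂(1/0.30) + 0.26·log₂(1/0.26) + 0.13·log₂(1/0.13) = 2.2370 bits.
RT = 295 + 220 × 2.2370 = 787.13 ms.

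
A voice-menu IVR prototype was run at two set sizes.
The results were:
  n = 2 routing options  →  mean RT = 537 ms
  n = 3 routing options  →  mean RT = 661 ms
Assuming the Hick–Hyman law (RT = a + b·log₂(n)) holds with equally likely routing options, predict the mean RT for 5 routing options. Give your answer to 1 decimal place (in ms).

RT is linear in log₂ n, so two points fix the line:
  b = (661 − 537) / (log₂ 3 − log₂ 2) = 124 / (1.5850 − 1) = 211.979 ms/bit
  a = 537 − 211.979 × 1 = 325.021 ms
Then RT(5) = 325.021 + 211.979 × log₂ 5 = 325.021 + 211.979 × 2.3219 ≈ 817.222 ms.

817.2 ms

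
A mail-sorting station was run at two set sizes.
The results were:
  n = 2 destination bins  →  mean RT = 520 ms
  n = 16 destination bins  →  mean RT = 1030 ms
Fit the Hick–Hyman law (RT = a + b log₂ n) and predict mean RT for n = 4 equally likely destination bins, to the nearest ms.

RT is linear in log₂ n, so two points fix the line:
  b = (1030 − 520) / (log₂ 16 − log₂ 2) = 510 / (4 − 1) = 170 ms/bit
  a = 520 − 170 × 1 = 350 ms
Then RT(4) = 350 + 170 × log₂ 4 = 350 + 170 × 2 ≈ 690.000 ms.

690 ms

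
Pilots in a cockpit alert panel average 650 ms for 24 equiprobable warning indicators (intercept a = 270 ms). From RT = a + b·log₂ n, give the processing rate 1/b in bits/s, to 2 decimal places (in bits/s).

Choice component = 650 − 270 = 380 ms over log₂(24) = 4.5850 bits.
b = 380 / 4.5850 = 82.880 ms/bit, so 1/b = 12.066 bits/s.

12.07 bits/s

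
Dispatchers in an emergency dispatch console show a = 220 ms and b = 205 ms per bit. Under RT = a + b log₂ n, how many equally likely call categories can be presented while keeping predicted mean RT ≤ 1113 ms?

20

205·log₂ n ≤ 1113 − 220 = 893, giving log₂ n ≤ 4.3561 and n ≤ 20.479. The largest whole number is 20.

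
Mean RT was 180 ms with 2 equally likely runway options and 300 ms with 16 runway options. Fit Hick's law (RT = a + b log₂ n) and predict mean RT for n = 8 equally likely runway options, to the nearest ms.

RT is linear in log₂ n, so two points fix the line:
  b = (300 − 180) / (log₂ 16 − log₂ 2) = 120 / (4 − 1) = 40 ms/bit
  a = 180 − 40 × 1 = 140 ms
Then RT(8) = 140 + 40 × log₂ 8 = 140 + 40 × 3 ≈ 260.000 ms.

260 ms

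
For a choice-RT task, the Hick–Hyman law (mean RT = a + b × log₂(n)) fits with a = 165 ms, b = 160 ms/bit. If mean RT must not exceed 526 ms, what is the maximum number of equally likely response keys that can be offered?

4

Information budget: (526 − 165)/160 = 2.2563 bits, so n ≤ 2^2.2563 = 4.777 → at most 4.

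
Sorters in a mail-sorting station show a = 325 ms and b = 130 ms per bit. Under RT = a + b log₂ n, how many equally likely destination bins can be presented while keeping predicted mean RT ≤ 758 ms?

Information budget: (758 − 325)/130 = 3.3308 bits, so n ≤ 2^3.3308 = 10.061 → at most 10.

10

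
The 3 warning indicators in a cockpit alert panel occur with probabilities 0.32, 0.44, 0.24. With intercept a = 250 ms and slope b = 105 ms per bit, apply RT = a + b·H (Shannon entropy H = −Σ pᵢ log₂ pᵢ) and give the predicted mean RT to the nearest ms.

412 ms

H = 0.32·log₂(1/0.32) + 0.44·log₂(1/0.44) + 0.24·log₂(1/0.24) = 1.5413 bits.
RT = 250 + 105 × 1.5413 = 411.84 ms.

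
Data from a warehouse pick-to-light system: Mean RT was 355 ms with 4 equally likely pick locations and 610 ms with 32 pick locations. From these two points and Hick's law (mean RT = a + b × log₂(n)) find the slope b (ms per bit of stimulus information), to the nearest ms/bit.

Slope: b = (610 − 355) / (log₂ 32 − log₂ 4) = 255/3.0000 = 85 ms/bit.

85 ms/bit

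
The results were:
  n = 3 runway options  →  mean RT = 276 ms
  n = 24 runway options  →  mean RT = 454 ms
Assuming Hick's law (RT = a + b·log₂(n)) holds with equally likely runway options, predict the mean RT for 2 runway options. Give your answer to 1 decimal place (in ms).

With log₂ n on the abscissa the relation is linear; from the two conditions:
  b = (454 − 276) / (log₂ 24 − log₂ 3) = 178 / (4.5850 − 1.5850) = 59.333 ms/bit
  a = 276 − 59.333 × 1.5850 = 181.959 ms
Then RT(2) = 181.959 + 59.333 × log₂ 2 = 181.959 + 59.333 × 1 ≈ 241.292 ms.

241.3 ms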